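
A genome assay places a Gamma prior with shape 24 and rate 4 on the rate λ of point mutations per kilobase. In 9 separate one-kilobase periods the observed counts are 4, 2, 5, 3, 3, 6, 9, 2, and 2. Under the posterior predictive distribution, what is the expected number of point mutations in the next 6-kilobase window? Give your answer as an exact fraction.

360/13

Total count: 4 + 2 + 5 + 3 + 3 + 6 + 9 + 2 + 2 = 36.
Total exposure: 9 kilobases.
Gamma(α, β) with Poisson data over total exposure Σt gives posterior Gamma(α+Σx, β+Σt) = Gamma(60, 13).
Predictive mean over a 6-kilobase window = T·E[λ|data] = 6·60/13 = 360/13.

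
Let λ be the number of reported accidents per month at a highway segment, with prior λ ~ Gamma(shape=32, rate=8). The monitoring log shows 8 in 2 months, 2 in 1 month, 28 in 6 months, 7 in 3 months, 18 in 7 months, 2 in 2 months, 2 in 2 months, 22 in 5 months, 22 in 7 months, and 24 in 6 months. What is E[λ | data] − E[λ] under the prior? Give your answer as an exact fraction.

-29/49

Total count: 8 + 2 + 28 + 7 + 18 + 2 + 2 + 22 + 22 + 24 = 135.
Total exposure: 2 + 1 + 6 + 3 + 7 + 2 + 2 + 5 + 7 + 6 = 41 months.
By Gamma–Poisson conjugacy, the posterior is Gamma(α + Σx, β + Σt) = Gamma(32 + 135, 8 + 41) = Gamma(167, 49).
Posterior mean = 167/49 = 167/49; prior mean = 32/8 = 4. Difference = 167/49 − 4 = -29/49.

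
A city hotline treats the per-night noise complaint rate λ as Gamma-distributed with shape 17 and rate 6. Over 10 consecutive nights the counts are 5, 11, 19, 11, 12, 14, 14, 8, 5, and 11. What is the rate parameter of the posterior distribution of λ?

16

Total count: 5 + 11 + 19 + 11 + 12 + 14 + 14 + 8 + 5 + 11 = 110.
Total exposure: 10 nights.
Conjugate update: add total count to the shape and total exposure to the rate, giving Gamma(127, 16).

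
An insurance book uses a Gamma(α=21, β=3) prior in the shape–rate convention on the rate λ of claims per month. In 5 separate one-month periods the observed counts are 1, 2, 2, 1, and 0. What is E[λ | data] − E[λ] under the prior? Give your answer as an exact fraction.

Total count: 1 + 2 + 2 + 1 + 0 = 6.
Total exposure: 5 months.
The Gamma prior is conjugate for the Poisson rate, so λ | data ~ Gamma(21+6, 3+5) = Gamma(27, 8).
Posterior mean = 27/8 = 27/8; prior mean = 21/3 = 7. Difference = 27/8 − 7 = -29/8.

-29/8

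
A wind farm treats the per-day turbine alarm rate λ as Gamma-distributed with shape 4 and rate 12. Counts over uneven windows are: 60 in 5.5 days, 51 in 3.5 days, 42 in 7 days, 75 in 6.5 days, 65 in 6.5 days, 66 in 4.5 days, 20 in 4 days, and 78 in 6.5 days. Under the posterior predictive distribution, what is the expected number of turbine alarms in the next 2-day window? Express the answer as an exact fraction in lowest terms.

Total count: 60 + 51 + 42 + 75 + 65 + 66 + 20 + 78 = 457.
Total exposure: 5.5 + 3.5 + 7 + 6.5 + 6.5 + 4.5 + 4 + 6.5 = 44 days.
The Gamma prior is conjugate for the Poisson rate, so λ | data ~ Gamma(4+457, 12+44) = Gamma(461, 56).
Predictive mean over a 2-day window = T·E[λ|data] = 2·461/56 = 461/28.

461/28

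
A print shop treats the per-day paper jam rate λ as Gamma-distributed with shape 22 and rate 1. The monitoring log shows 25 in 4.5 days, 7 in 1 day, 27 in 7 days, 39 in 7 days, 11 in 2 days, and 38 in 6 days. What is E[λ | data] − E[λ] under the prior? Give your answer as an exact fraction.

Total count: 25 + 7 + 27 + 39 + 11 + 38 = 147.
Total exposure: 4.5 + 1 + 7 + 7 + 2 + 6 = 27.5 days.
By Gamma–Poisson conjugacy, the posterior is Gamma(α + Σx, β + Σt) = Gamma(22 + 147, 1 + 27.5) = Gamma(169, 57/2).
Posterior mean = 169/(57/2) = 338/57; prior mean = 22/1 = 22. Difference = 338/57 − 22 = -916/57.

-916/57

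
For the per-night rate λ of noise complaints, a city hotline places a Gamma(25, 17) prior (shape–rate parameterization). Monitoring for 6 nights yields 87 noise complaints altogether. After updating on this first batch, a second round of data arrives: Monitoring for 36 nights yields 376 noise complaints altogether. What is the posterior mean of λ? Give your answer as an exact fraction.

Total count 87 over total exposure 6 nights.
After the first batch: Gamma(25 + 87, 17 + 6) = Gamma(112, 23).
Total count 376 over total exposure 36 nights.
After the second batch: Gamma(112 + 376, 23 + 36) = Gamma(488, 59).
Posterior mean = α'/β' = 488/59.

488/59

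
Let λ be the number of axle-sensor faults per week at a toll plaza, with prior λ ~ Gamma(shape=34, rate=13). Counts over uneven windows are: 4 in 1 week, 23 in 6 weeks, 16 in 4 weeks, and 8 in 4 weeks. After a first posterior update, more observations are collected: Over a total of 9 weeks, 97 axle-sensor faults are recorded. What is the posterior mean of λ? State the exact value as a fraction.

Total count: 4 + 23 + 16 + 8 = 51.
Total exposure: 1 + 6 + 4 + 4 = 15 weeks.
After the first batch: Gamma(34 + 51, 13 + 15) = Gamma(85, 28).
Total count 97 over total exposure 9 weeks.
After the second batch: Gamma(85 + 97, 28 + 9) = Gamma(182, 37).
Posterior mean = α'/β' = 182/37.

182/37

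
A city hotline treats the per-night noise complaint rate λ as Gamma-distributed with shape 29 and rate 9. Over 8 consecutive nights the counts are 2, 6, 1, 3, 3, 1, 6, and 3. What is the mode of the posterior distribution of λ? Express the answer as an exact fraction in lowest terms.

53/17

Total count: 2 + 6 + 1 + 3 + 3 + 1 + 6 + 3 = 25.
Total exposure: 8 nights.
Conjugate update: add total count to the shape and total exposure to the rate, giving Gamma(54, 17).
Posterior mode = (α'−1)/β' = 53/17.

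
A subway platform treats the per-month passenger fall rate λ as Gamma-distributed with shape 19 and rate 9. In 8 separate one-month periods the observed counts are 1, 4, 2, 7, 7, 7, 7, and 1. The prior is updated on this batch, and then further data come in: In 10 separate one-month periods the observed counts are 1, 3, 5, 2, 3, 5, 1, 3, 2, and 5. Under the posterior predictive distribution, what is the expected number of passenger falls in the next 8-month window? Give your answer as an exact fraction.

Total count: 1 + 4 + 2 + 7 + 7 + 7 + 7 + 1 = 36.
Total exposure: 8 months.
After the first batch: Gamma(19 + 36, 9 + 8) = Gamma(55, 17).
Total count: 1 + 3 + 5 + 2 + 3 + 5 + 1 + 3 + 2 + 5 = 30.
Total exposure: 10 months.
After the second batch: Gamma(55 + 30, 17 + 10) = Gamma(85, 27).
Predictive mean over an 8-month window = T·E[λ|data] = 8·85/27 = 680/27.

680/27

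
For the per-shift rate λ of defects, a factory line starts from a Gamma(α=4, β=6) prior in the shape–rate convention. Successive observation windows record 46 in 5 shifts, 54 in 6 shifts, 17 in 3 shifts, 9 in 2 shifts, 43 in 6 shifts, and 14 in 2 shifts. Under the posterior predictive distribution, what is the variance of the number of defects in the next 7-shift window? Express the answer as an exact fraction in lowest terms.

48433/900

Total count: 46 + 54 + 17 + 9 + 43 + 14 = 183.
Total exposure: 5 + 6 + 3 + 2 + 6 + 2 = 24 shifts.
Gamma(α, β) with Poisson data over total exposure Σt gives posterior Gamma(α+Σx, β+Σt) = Gamma(187, 30).
The posterior predictive for a window of length T is Negative Binomial with variance T·α'·(β'+T)/β'² = 7·187·37/900 = 48433/900.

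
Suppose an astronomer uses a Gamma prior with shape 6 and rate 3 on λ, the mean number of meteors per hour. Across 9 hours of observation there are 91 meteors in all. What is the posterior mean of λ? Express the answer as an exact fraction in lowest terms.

Total count 91 over total exposure 9 hours.
Posterior: α' = 6 + 91 = 97, β' = 3 + 9 = 12.
Posterior mean = α'/β' = 97/12.

97/12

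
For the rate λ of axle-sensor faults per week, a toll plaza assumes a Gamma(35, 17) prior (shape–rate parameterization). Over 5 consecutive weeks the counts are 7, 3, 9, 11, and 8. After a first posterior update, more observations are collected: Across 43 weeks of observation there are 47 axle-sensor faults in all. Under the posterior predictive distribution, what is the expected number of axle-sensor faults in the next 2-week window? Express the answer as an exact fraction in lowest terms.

48/13

Total count: 7 + 3 + 9 + 11 + 8 = 38.
Total exposure: 5 weeks.
After the first batch: Gamma(35 + 38, 17 + 5) = Gamma(73, 22).
Total count 47 over total exposure 43 weeks.
After the second batch: Gamma(73 + 47, 22 + 43) = Gamma(120, 65).
Predictive mean over a 2-week window = T·E[λ|data] = 2·120/65 = 48/13.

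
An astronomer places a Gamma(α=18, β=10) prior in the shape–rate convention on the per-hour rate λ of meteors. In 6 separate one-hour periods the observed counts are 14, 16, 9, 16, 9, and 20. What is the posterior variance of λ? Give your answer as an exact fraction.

Total count: 14 + 16 + 9 + 16 + 9 + 20 = 84.
Total exposure: 6 hours.
Posterior: α' = 18 + 84 = 102, β' = 10 + 6 = 16.
Posterior variance = α'/β'² = 102/256 = 51/128.

51/128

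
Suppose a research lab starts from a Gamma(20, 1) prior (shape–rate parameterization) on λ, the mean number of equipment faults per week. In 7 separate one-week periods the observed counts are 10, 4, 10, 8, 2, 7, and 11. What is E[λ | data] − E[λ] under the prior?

Total count: 10 + 4 + 10 + 8 + 2 + 7 + 11 = 52.
Total exposure: 7 weeks.
The Gamma prior is conjugate for the Poisson rate, so λ | data ~ Gamma(20+52, 1+7) = Gamma(72, 8).
Posterior mean = 72/8 = 9; prior mean = 20/1 = 20. Difference = 9 − 20 = -11.

-11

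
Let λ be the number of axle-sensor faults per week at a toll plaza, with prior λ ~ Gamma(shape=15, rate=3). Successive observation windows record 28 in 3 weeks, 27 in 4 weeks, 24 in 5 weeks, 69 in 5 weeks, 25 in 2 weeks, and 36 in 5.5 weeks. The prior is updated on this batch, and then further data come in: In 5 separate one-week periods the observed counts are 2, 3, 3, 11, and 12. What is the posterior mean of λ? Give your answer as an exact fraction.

102/13

Total count: 28 + 27 + 24 + 69 + 25 + 36 = 209.
Total exposure: 3 + 4 + 5 + 5 + 2 + 5.5 = 24.5 weeks.
After the first batch: Gamma(15 + 209, 3 + 24.5) = Gamma(224, 55/2).
Total count: 2 + 3 + 3 + 11 + 12 = 31.
Total exposure: 5 weeks.
After the second batch: Gamma(224 + 31, 55/2 + 5) = Gamma(255, 65/2).
Posterior mean = α'/β' = 255/(65/2) = 102/13.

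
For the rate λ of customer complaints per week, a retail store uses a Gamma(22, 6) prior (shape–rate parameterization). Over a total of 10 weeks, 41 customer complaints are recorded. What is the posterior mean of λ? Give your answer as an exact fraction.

63/16

Total count 41 over total exposure 10 weeks.
Posterior: α' = 22 + 41 = 63, β' = 6 + 10 = 16.
Posterior mean = α'/β' = 63/16.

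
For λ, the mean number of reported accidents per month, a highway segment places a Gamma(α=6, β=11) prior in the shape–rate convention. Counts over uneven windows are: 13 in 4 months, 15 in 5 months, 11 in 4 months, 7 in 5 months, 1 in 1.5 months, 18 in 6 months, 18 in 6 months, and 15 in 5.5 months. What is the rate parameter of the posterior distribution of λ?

Total count: 13 + 15 + 11 + 7 + 1 + 18 + 18 + 15 = 98.
Total exposure: 4 + 5 + 4 + 5 + 1.5 + 6 + 6 + 5.5 = 37 months.
By Gamma–Poisson conjugacy, the posterior is Gamma(α + Σx, β + Σt) = Gamma(6 + 98, 11 + 37) = Gamma(104, 48).

48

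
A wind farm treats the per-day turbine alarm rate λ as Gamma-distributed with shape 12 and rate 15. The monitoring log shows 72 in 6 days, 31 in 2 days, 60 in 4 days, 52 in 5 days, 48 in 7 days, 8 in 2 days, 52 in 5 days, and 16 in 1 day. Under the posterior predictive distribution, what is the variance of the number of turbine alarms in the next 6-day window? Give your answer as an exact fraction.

Total count: 72 + 31 + 60 + 52 + 48 + 8 + 52 + 16 = 339.
Total exposure: 6 + 2 + 4 + 5 + 7 + 2 + 5 + 1 = 32 days.
By Gamma–Poisson conjugacy, the posterior is Gamma(α + Σx, β + Σt) = Gamma(12 + 339, 15 + 32) = Gamma(351, 47).
The posterior predictive for a window of length T is Negative Binomial with variance T·α'·(β'+T)/β'² = 6·351·53/2209 = 111618/2209.

111618/2209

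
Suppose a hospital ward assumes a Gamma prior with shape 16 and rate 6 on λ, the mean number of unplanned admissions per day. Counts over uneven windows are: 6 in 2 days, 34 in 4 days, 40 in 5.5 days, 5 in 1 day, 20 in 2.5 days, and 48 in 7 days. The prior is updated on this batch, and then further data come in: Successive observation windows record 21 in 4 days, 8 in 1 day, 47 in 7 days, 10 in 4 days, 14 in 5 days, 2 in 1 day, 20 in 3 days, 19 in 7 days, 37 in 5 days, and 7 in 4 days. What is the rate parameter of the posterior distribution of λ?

69

Total count: 6 + 34 + 40 + 5 + 20 + 48 = 153.
Total exposure: 2 + 4 + 5.5 + 1 + 2.5 + 7 = 22 days.
After the first batch: Gamma(16 + 153, 6 + 22) = Gamma(169, 28).
Total count: 21 + 8 + 47 + 10 + 14 + 2 + 20 + 19 + 37 + 7 = 185.
Total exposure: 4 + 1 + 7 + 4 + 5 + 1 + 3 + 7 + 5 + 4 = 41 days.
After the second batch: Gamma(169 + 185, 28 + 41) = Gamma(354, 69).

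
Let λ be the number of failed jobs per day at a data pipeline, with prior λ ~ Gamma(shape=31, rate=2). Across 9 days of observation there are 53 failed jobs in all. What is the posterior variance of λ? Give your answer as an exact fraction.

84/121

Total count 53 over total exposure 9 days.
By Gamma–Poisson conjugacy, the posterior is Gamma(α + Σx, β + Σt) = Gamma(31 + 53, 2 + 9) = Gamma(84, 11).
Posterior variance = α'/β'² = 84/121.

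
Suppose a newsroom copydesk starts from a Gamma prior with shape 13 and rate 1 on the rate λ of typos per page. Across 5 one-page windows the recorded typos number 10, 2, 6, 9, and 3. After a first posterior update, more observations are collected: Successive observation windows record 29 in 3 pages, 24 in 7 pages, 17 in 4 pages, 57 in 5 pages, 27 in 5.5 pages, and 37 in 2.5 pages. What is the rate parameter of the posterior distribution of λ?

Total count: 10 + 2 + 6 + 9 + 3 = 30.
Total exposure: 5 pages.
After the first batch: Gamma(13 + 30, 1 + 5) = Gamma(43, 6).
Total count: 29 + 24 + 17 + 57 + 27 + 37 = 191.
Total exposure: 3 + 7 + 4 + 5 + 5.5 + 2.5 = 27 pages.
After the second batch: Gamma(43 + 191, 6 + 27) = Gamma(234, 33).

33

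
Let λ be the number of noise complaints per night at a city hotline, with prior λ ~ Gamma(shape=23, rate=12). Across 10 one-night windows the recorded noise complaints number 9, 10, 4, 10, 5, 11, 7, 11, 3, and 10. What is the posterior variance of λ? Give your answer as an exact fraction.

Total count: 9 + 10 + 4 + 10 + 5 + 11 + 7 + 11 + 3 + 10 = 80.
Total exposure: 10 nights.
Conjugate update: add total count to the shape and total exposure to the rate, giving Gamma(103, 22).
Posterior variance = α'/β'² = 103/484.

103/484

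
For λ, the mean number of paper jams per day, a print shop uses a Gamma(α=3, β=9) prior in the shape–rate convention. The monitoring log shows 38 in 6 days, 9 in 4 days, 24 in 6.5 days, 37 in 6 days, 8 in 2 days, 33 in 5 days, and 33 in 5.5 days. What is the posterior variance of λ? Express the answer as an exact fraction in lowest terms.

Total count: 38 + 9 + 24 + 37 + 8 + 33 + 33 = 182.
Total exposure: 6 + 4 + 6.5 + 6 + 2 + 5 + 5.5 = 35 days.
Posterior: α' = 3 + 182 = 185, β' = 9 + 35 = 44.
Posterior variance = α'/β'² = 185/1936.

185/1936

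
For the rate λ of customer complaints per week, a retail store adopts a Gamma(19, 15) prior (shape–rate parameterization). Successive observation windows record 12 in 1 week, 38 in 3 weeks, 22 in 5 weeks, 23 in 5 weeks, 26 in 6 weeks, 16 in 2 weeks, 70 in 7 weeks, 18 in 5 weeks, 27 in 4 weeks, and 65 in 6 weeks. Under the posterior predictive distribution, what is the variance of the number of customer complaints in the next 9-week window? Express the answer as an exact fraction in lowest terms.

205632/3481

Total count: 12 + 38 + 22 + 23 + 26 + 16 + 70 + 18 + 27 + 65 = 317.
Total exposure: 1 + 3 + 5 + 5 + 6 + 2 + 7 + 5 + 4 + 6 = 44 weeks.
Posterior: α' = 19 + 317 = 336, β' = 15 + 44 = 59.
The posterior predictive for a window of length T is Negative Binomial with variance T·α'·(β'+T)/β'² = 9·336·68/3481 = 205632/3481.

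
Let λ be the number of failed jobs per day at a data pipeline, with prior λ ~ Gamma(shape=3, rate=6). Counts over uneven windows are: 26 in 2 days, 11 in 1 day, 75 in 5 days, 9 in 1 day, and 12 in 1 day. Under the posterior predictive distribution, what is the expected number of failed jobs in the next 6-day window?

51

Total count: 26 + 11 + 75 + 9 + 12 = 133.
Total exposure: 2 + 1 + 5 + 1 + 1 = 10 days.
Conjugate update: add total count to the shape and total exposure to the rate, giving Gamma(136, 16).
Predictive mean over a 6-day window = T·E[λ|data] = 6·136/16 = 51.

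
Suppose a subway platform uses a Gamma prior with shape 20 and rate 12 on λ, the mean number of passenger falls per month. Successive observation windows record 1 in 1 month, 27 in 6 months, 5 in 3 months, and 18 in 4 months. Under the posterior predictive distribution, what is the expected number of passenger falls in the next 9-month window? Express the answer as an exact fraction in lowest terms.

639/26

Total count: 1 + 27 + 5 + 18 = 51.
Total exposure: 1 + 6 + 3 + 4 = 14 months.
Gamma(α, β) with Poisson data over total exposure Σt gives posterior Gamma(α+Σx, β+Σt) = Gamma(71, 26).
Predictive mean over a 9-month window = T·E[λ|data] = 9·71/26 = 639/26.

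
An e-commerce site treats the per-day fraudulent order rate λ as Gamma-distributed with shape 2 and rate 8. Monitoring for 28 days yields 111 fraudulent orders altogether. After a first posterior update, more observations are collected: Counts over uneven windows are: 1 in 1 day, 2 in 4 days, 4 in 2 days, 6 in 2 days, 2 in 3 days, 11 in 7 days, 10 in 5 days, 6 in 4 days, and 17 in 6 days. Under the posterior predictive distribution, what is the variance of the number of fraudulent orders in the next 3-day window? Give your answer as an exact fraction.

9417/1225

Total count 111 over total exposure 28 days.
After the first batch: Gamma(2 + 111, 8 + 28) = Gamma(113, 36).
Total count: 1 + 2 + 4 + 6 + 2 + 11 + 10 + 6 + 17 = 59.
Total exposure: 1 + 4 + 2 + 2 + 3 + 7 + 5 + 4 + 6 = 34 days.
After the second batch: Gamma(113 + 59, 36 + 34) = Gamma(172, 70).
The posterior predictive for a window of length T is Negative Binomial with variance T·α'·(β'+T)/β'² = 3·172·73/4900 = 9417/1225.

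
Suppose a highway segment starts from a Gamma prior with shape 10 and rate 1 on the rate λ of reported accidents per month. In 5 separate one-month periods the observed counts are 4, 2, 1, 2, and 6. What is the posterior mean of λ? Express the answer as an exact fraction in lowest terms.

Total count: 4 + 2 + 1 + 2 + 6 = 15.
Total exposure: 5 months.
Conjugate update: add total count to the shape and total exposure to the rate, giving Gamma(25, 6).
Posterior mean = α'/β' = 25/6.

25/6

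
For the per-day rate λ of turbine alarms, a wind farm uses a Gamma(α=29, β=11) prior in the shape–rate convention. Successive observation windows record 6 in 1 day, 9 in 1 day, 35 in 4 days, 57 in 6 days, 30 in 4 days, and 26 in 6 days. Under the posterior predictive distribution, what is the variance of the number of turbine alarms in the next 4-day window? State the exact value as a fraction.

9472/363

Total count: 6 + 9 + 35 + 57 + 30 + 26 = 163.
Total exposure: 1 + 1 + 4 + 6 + 4 + 6 = 22 days.
By Gamma–Poisson conjugacy, the posterior is Gamma(α + Σx, β + Σt) = Gamma(29 + 163, 11 + 22) = Gamma(192, 33).
The posterior predictive for a window of length T is Negative Binomial with variance T·α'·(β'+T)/β'² = 4·192·37/1089 = 9472/363.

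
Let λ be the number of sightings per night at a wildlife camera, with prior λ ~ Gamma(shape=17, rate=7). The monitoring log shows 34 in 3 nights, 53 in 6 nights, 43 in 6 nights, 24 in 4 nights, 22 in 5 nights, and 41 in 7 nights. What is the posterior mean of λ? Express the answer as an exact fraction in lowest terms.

117/19

Total count: 34 + 53 + 43 + 24 + 22 + 41 = 217.
Total exposure: 3 + 6 + 6 + 4 + 5 + 7 = 31 nights.
Gamma(α, β) with Poisson data over total exposure Σt gives posterior Gamma(α+Σx, β+Σt) = Gamma(234, 38).
Posterior mean = α'/β' = 234/38 = 117/19.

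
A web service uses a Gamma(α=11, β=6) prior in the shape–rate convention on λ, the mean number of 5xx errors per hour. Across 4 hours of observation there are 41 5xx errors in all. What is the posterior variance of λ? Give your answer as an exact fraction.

Total count 41 over total exposure 4 hours.
Gamma(α, β) with Poisson data over total exposure Σt gives posterior Gamma(α+Σx, β+Σt) = Gamma(52, 10).
Posterior variance = α'/β'² = 52/100 = 13/25.

13/25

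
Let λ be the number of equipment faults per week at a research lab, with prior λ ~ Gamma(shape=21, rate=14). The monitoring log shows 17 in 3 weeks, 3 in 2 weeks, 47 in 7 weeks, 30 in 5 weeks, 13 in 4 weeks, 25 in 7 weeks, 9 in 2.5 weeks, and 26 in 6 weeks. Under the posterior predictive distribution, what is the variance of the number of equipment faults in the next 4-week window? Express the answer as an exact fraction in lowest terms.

Total count: 17 + 3 + 47 + 30 + 13 + 25 + 9 + 26 = 170.
Total exposure: 3 + 2 + 7 + 5 + 4 + 7 + 2.5 + 6 = 36.5 weeks.
Gamma(α, β) with Poisson data over total exposure Σt gives posterior Gamma(α+Σx, β+Σt) = Gamma(191, 101/2).
The posterior predictive for a window of length T is Negative Binomial with variance T·α'·(β'+T)/β'² = 4·191·(109/2)/(10201/4) = 166552/10201.

166552/10201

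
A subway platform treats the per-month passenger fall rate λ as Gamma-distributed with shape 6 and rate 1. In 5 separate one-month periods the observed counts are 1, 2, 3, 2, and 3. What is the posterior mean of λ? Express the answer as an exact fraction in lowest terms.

Total count: 1 + 2 + 3 + 2 + 3 = 11.
Total exposure: 5 months.
The Gamma prior is conjugate for the Poisson rate, so λ | data ~ Gamma(6+11, 1+5) = Gamma(17, 6).
Posterior mean = α'/β' = 17/6.

17/6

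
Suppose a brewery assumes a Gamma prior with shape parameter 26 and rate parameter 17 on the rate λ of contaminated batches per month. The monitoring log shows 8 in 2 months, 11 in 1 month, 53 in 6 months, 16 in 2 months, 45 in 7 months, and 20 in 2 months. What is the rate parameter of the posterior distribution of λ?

Total count: 8 + 11 + 53 + 16 + 45 + 20 = 153.
Total exposure: 2 + 1 + 6 + 2 + 7 + 2 = 20 months.
Conjugate update: add total count to the shape and total exposure to the rate, giving Gamma(179, 37).

37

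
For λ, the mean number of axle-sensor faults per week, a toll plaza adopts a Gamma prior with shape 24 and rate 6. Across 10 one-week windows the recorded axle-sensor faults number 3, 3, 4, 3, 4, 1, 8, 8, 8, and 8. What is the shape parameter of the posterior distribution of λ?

74

Total count: 3 + 3 + 4 + 3 + 4 + 1 + 8 + 8 + 8 + 8 = 50.
Total exposure: 10 weeks.
Posterior: α' = 24 + 50 = 74, β' = 6 + 10 = 16.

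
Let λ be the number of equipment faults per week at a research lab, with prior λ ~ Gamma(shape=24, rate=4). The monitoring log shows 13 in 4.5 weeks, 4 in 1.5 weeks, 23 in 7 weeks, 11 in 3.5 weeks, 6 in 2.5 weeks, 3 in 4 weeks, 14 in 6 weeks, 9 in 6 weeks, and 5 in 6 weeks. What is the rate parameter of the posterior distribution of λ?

45

Total count: 13 + 4 + 23 + 11 + 6 + 3 + 14 + 9 + 5 = 88.
Total exposure: 4.5 + 1.5 + 7 + 3.5 + 2.5 + 4 + 6 + 6 + 6 = 41 weeks.
By Gamma–Poisson conjugacy, the posterior is Gamma(α + Σx, β + Σt) = Gamma(24 + 88, 4 + 41) = Gamma(112, 45).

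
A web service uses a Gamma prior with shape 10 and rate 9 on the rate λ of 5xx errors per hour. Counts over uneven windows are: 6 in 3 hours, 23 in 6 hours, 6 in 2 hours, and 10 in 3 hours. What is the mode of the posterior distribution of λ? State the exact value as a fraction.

54/23

Total count: 6 + 23 + 6 + 10 = 45.
Total exposure: 3 + 6 + 2 + 3 = 14 hours.
Conjugate update: add total count to the shape and total exposure to the rate, giving Gamma(55, 23).
Posterior mode = (α'−1)/β' = 54/23.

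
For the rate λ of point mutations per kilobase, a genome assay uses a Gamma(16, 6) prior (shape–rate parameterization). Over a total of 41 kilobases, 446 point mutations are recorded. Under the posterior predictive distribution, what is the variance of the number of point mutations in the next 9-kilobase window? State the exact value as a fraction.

232848/2209

Total count 446 over total exposure 41 kilobases.
Gamma(α, β) with Poisson data over total exposure Σt gives posterior Gamma(α+Σx, β+Σt) = Gamma(462, 47).
The posterior predictive for a window of length T is Negative Binomial with variance T·α'·(β'+T)/β'² = 9·462·56/2209 = 232848/2209.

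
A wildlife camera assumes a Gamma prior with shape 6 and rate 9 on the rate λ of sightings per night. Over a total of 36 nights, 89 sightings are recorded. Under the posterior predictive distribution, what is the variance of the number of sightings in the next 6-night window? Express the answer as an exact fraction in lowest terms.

646/45

Total count 89 over total exposure 36 nights.
Posterior: α' = 6 + 89 = 95, β' = 9 + 36 = 45.
The posterior predictive for a window of length T is Negative Binomial with variance T·α'·(β'+T)/β'² = 6·95·51/2025 = 646/45.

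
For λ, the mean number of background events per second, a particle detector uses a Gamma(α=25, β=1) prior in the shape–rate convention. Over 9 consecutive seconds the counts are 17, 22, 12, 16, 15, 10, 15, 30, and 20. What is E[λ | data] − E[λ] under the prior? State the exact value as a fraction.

-34/5

Total count: 17 + 22 + 12 + 16 + 15 + 10 + 15 + 30 + 20 = 157.
Total exposure: 9 seconds.
Posterior: α' = 25 + 157 = 182, β' = 1 + 9 = 10.
Posterior mean = 182/10 = 91/5; prior mean = 25/1 = 25. Difference = 91/5 − 25 = -34/5.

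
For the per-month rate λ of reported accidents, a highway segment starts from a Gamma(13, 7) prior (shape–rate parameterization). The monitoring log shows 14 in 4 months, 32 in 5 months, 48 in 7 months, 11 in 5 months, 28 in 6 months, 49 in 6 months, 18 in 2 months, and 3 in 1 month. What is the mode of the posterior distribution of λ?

5

Total count: 14 + 32 + 48 + 11 + 28 + 49 + 18 + 3 = 203.
Total exposure: 4 + 5 + 7 + 5 + 6 + 6 + 2 + 1 = 36 months.
Posterior: α' = 13 + 203 = 216, β' = 7 + 36 = 43.
Posterior mode = (α'−1)/β' = 215/43 = 5.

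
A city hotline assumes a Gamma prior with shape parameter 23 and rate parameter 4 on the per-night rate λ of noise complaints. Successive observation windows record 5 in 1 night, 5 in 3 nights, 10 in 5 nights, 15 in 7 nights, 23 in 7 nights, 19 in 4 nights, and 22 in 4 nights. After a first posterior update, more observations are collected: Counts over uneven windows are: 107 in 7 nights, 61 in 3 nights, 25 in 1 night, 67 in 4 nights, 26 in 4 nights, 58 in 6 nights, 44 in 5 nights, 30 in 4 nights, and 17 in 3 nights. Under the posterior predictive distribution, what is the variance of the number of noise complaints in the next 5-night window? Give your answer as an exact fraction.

214445/5184

Total count: 5 + 5 + 10 + 15 + 23 + 19 + 22 = 99.
Total exposure: 1 + 3 + 5 + 7 + 7 + 4 + 4 = 31 nights.
After the first batch: Gamma(23 + 99, 4 + 31) = Gamma(122, 35).
Total count: 107 + 61 + 25 + 67 + 26 + 58 + 44 + 30 + 17 = 435.
Total exposure: 7 + 3 + 1 + 4 + 4 + 6 + 5 + 4 + 3 = 37 nights.
After the second batch: Gamma(122 + 435, 35 + 37) = Gamma(557, 72).
The posterior predictive for a window of length T is Negative Binomial with variance T·α'·(β'+T)/β'² = 5·557·77/5184 = 214445/5184.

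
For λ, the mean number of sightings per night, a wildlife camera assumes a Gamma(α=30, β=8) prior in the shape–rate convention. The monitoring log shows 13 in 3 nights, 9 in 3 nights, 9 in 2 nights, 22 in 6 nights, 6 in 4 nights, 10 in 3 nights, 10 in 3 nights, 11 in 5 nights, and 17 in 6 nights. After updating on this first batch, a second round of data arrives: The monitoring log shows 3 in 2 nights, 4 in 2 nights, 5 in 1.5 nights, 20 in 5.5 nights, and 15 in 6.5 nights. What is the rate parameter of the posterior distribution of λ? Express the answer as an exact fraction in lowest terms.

Total count: 13 + 9 + 9 + 22 + 6 + 10 + 10 + 11 + 17 = 107.
Total exposure: 3 + 3 + 2 + 6 + 4 + 3 + 3 + 5 + 6 = 35 nights.
After the first batch: Gamma(30 + 107, 8 + 35) = Gamma(137, 43).
Total count: 3 + 4 + 5 + 20 + 15 = 47.
Total exposure: 2 + 2 + 1.5 + 5.5 + 6.5 = 17.5 nights.
After the second batch: Gamma(137 + 47, 43 + 17.5) = Gamma(184, 121/2).

121/2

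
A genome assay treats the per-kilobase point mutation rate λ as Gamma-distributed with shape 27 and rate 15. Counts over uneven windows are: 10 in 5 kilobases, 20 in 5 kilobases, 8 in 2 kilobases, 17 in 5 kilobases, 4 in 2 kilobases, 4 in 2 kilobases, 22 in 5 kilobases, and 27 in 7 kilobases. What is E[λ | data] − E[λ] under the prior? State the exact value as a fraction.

263/240

Total count: 10 + 20 + 8 + 17 + 4 + 4 + 22 + 27 = 112.
Total exposure: 5 + 5 + 2 + 5 + 2 + 2 + 5 + 7 = 33 kilobases.
By Gamma–Poisson conjugacy, the posterior is Gamma(α + Σx, β + Σt) = Gamma(27 + 112, 15 + 33) = Gamma(139, 48).
Posterior mean = 139/48 = 139/48; prior mean = 27/15 = 9/5. Difference = 139/48 − 9/5 = 263/240.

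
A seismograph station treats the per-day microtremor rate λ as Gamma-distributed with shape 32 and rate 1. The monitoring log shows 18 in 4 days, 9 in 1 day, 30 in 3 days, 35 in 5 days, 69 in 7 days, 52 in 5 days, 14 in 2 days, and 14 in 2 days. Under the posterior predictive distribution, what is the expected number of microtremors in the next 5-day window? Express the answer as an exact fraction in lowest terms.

91/2

Total count: 18 + 9 + 30 + 35 + 69 + 52 + 14 + 14 = 241.
Total exposure: 4 + 1 + 3 + 5 + 7 + 5 + 2 + 2 = 29 days.
Gamma(α, β) with Poisson data over total exposure Σt gives posterior Gamma(α+Σx, β+Σt) = Gamma(273, 30).
Predictive mean over a 5-day window = T·E[λ|data] = 5·273/30 = 91/2.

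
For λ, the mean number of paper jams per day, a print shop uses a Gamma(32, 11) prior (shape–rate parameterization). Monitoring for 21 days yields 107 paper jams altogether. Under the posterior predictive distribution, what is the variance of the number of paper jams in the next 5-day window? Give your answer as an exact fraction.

Total count 107 over total exposure 21 days.
Gamma(α, β) with Poisson data over total exposure Σt gives posterior Gamma(α+Σx, β+Σt) = Gamma(139, 32).
The posterior predictive for a window of length T is Negative Binomial with variance T·α'·(β'+T)/β'² = 5·139·37/1024 = 25715/1024.

25715/1024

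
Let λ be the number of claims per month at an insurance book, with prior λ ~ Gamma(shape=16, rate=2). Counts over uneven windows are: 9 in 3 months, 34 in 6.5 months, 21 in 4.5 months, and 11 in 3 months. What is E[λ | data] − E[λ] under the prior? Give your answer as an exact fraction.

-61/19

Total count: 9 + 34 + 21 + 11 = 75.
Total exposure: 3 + 6.5 + 4.5 + 3 = 17 months.
Conjugate update: add total count to the shape and total exposure to the rate, giving Gamma(91, 19).
Posterior mean = 91/19 = 91/19; prior mean = 16/2 = 8. Difference = 91/19 − 8 = -61/19.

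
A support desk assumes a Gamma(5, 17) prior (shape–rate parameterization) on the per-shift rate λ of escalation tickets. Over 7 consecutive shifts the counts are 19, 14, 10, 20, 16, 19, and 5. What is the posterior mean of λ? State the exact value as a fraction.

9/2

Total count: 19 + 14 + 10 + 20 + 16 + 19 + 5 = 103.
Total exposure: 7 shifts.
Posterior: α' = 5 + 103 = 108, β' = 17 + 7 = 24.
Posterior mean = α'/β' = 108/24 = 9/2.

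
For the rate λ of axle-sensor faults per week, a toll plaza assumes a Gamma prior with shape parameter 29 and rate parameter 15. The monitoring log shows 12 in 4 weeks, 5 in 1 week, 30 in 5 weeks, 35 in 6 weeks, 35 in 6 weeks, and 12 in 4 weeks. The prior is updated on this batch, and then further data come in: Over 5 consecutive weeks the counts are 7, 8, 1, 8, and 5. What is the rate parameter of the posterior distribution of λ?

46

Total count: 12 + 5 + 30 + 35 + 35 + 12 = 129.
Total exposure: 4 + 1 + 5 + 6 + 6 + 4 = 26 weeks.
After the first batch: Gamma(29 + 129, 15 + 26) = Gamma(158, 41).
Total count: 7 + 8 + 1 + 8 + 5 = 29.
Total exposure: 5 weeks.
After the second batch: Gamma(158 + 29, 41 + 5) = Gamma(187, 46).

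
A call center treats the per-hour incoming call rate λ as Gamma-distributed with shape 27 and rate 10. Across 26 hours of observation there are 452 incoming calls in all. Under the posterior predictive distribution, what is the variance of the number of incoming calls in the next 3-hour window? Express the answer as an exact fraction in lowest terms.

Total count 452 over total exposure 26 hours.
The Gamma prior is conjugate for the Poisson rate, so λ | data ~ Gamma(27+452, 10+26) = Gamma(479, 36).
The posterior predictive for a window of length T is Negative Binomial with variance T·α'·(β'+T)/β'² = 3·479·39/1296 = 6227/144.

6227/144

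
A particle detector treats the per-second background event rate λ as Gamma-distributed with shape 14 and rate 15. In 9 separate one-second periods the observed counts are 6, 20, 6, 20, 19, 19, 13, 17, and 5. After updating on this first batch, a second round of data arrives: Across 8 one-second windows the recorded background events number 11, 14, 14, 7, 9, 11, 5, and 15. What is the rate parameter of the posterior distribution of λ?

32

Total count: 6 + 20 + 6 + 20 + 19 + 19 + 13 + 17 + 5 = 125.
Total exposure: 9 seconds.
After the first batch: Gamma(14 + 125, 15 + 9) = Gamma(139, 24).
Total count: 11 + 14 + 14 + 7 + 9 + 11 + 5 + 15 = 86.
Total exposure: 8 seconds.
After the second batch: Gamma(139 + 86, 24 + 8) = Gamma(225, 32).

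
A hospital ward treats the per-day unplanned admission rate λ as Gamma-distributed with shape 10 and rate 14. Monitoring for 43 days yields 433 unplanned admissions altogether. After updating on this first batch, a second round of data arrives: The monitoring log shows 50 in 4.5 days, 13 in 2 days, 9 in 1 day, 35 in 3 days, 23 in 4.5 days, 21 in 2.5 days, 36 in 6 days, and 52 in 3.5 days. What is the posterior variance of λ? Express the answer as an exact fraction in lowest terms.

Total count 433 over total exposure 43 days.
After the first batch: Gamma(10 + 433, 14 + 43) = Gamma(443, 57).
Total count: 50 + 13 + 9 + 35 + 23 + 21 + 36 + 52 = 239.
Total exposure: 4.5 + 2 + 1 + 3 + 4.5 + 2.5 + 6 + 3.5 = 27 days.
After the second batch: Gamma(443 + 239, 57 + 27) = Gamma(682, 84).
Posterior variance = α'/β'² = 682/7056 = 341/3528.

341/3528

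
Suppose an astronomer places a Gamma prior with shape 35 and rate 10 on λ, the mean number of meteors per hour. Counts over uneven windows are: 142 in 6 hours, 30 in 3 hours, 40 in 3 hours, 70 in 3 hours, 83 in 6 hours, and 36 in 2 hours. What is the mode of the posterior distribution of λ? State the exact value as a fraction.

Total count: 142 + 30 + 40 + 70 + 83 + 36 = 401.
Total exposure: 6 + 3 + 3 + 3 + 6 + 2 = 23 hours.
Conjugate update: add total count to the shape and total exposure to the rate, giving Gamma(436, 33).
Posterior mode = (α'−1)/β' = 435/33 = 145/11.

145/11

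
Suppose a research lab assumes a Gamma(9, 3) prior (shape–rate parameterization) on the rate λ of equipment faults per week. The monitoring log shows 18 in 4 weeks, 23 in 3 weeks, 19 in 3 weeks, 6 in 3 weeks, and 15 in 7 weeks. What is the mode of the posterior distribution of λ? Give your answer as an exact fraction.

89/23

Total count: 18 + 23 + 19 + 6 + 15 = 81.
Total exposure: 4 + 3 + 3 + 3 + 7 = 20 weeks.
Gamma(α, β) with Poisson data over total exposure Σt gives posterior Gamma(α+Σx, β+Σt) = Gamma(90, 23).
Posterior mode = (α'−1)/β' = 89/23.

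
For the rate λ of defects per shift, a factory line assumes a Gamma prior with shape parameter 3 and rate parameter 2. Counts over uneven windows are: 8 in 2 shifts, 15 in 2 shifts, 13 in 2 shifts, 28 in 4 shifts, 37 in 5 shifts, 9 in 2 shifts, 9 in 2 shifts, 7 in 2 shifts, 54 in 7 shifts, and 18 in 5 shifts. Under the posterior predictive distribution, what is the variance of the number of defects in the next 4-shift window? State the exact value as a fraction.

31356/1225

Total count: 8 + 15 + 13 + 28 + 37 + 9 + 9 + 7 + 54 + 18 = 198.
Total exposure: 2 + 2 + 2 + 4 + 5 + 2 + 2 + 2 + 7 + 5 = 33 shifts.
Posterior: α' = 3 + 198 = 201, β' = 2 + 33 = 35.
The posterior predictive for a window of length T is Negative Binomial with variance T·α'·(β'+T)/β'² = 4·201·39/1225 = 31356/1225.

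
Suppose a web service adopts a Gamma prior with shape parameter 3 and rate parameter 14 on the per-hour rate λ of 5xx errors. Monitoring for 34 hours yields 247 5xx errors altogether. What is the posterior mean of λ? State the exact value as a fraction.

125/24

Total count 247 over total exposure 34 hours.
Posterior: α' = 3 + 247 = 250, β' = 14 + 34 = 48.
Posterior mean = α'/β' = 250/48 = 125/24.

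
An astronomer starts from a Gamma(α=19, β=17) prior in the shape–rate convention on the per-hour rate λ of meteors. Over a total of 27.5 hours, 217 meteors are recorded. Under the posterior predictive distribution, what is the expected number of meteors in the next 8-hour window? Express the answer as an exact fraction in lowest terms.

Total count 217 over total exposure 27.5 hours.
Posterior: α' = 19 + 217 = 236, β' = 17 + 27.5 = 89/2.
Predictive mean over an 8-hour window = T·E[λ|data] = 8·236/(89/2) = 3776/89.

3776/89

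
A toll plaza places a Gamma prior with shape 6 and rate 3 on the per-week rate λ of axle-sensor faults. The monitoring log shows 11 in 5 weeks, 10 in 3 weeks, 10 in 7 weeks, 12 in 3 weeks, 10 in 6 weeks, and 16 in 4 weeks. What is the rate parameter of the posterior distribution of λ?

Total count: 11 + 10 + 10 + 12 + 10 + 16 = 69.
Total exposure: 5 + 3 + 7 + 3 + 6 + 4 = 28 weeks.
The Gamma prior is conjugate for the Poisson rate, so λ | data ~ Gamma(6+69, 3+28) = Gamma(75, 31).

31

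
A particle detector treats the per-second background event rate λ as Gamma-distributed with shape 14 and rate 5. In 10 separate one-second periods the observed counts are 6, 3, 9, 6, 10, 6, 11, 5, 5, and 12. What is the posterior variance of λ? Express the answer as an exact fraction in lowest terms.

Total count: 6 + 3 + 9 + 6 + 10 + 6 + 11 + 5 + 5 + 12 = 73.
Total exposure: 10 seconds.
Posterior: α' = 14 + 73 = 87, β' = 5 + 10 = 15.
Posterior variance = α'/β'² = 87/225 = 29/75.

29/75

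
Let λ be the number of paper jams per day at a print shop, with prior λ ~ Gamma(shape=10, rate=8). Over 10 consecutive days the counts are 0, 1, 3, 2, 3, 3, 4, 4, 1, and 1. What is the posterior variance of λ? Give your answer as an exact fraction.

8/81

Total count: 0 + 1 + 3 + 2 + 3 + 3 + 4 + 4 + 1 + 1 = 22.
Total exposure: 10 days.
The Gamma prior is conjugate for the Poisson rate, so λ | data ~ Gamma(10+22, 8+10) = Gamma(32, 18).
Posterior variance = α'/β'² = 32/324 = 8/81.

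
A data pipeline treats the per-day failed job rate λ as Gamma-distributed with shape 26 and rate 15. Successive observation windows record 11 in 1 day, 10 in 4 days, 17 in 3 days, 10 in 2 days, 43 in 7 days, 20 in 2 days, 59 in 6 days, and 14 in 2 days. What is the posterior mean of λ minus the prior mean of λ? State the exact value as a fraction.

49/15

Total count: 11 + 10 + 17 + 10 + 43 + 20 + 59 + 14 = 184.
Total exposure: 1 + 4 + 3 + 2 + 7 + 2 + 6 + 2 = 27 days.
The Gamma prior is conjugate for the Poisson rate, so λ | data ~ Gamma(26+184, 15+27) = Gamma(210, 42).
Posterior mean = 210/42 = 5; prior mean = 26/15 = 26/15. Difference = 5 − 26/15 = 49/15.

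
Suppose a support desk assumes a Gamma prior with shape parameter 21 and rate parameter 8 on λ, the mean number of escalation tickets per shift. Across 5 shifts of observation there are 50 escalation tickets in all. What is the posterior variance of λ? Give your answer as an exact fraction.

Total count 50 over total exposure 5 shifts.
Posterior: α' = 21 + 50 = 71, β' = 8 + 5 = 13.
Posterior variance = α'/β'² = 71/169.

71/169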